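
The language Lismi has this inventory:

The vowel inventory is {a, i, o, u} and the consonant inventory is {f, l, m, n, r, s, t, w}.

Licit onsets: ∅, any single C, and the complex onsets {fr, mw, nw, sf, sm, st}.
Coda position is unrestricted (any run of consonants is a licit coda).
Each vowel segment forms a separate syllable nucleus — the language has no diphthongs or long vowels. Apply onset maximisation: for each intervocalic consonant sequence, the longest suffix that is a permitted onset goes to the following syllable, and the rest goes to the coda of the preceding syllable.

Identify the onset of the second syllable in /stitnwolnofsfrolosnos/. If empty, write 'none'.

nw

Vowels present: i, o, o, o, o, o; each is a nucleus, giving 6 syllables.
σ1/σ2 boundary: cluster /tnw/ — the longest permitted-onset suffix is /nw/; onset = /nw/, preceding coda = /t/.
σ2/σ3 boundary: /ln/ splits as /l/ + /n/ (/n/ is the longest suffix that is a licit onset).
σ3/σ4 boundary: /fsfr/ — longest licit onset from the right is /fr/, leaving /fs/ as coda.
σ4/σ5 boundary: /l/ → onset of the next syllable (single consonants are always licit onsets).
σ5/σ6 boundary: cluster /sn/ — the longest permitted-onset suffix is /n/; onset = /n/, preceding coda = /s/.
So the parse is stit.nwol.nofs.fro.los.nos.
Syllable 2 is /nwol/: onset /nw/, nucleus /o/, coda /l/.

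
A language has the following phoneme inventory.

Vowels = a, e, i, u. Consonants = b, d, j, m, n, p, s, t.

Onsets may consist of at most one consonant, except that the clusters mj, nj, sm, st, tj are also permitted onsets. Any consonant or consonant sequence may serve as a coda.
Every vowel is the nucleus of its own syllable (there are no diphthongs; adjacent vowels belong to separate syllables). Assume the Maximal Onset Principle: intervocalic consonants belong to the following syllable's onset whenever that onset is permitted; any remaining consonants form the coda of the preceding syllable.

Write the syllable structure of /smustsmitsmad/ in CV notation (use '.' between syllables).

The vowels are u, i, a — 3 nuclei, so 3 syllables.
V1 /u/ – V2 /i/: /stsm/ splits as /st/ + /sm/ (/sm/ is the longest suffix that is a licit onset).
V2 /i/ – V3 /a/: /tsm/; trying suffixes from longest down, /sm/ is the first permitted one, so coda /t/ | onset /sm/.
Result: smust.smit.smad.
Mapping each syllable to C/V: /smust/ → CCVCC, /smit/ → CCVC, /smad/ → CCVC.

CCVCC.CCVC.CCVC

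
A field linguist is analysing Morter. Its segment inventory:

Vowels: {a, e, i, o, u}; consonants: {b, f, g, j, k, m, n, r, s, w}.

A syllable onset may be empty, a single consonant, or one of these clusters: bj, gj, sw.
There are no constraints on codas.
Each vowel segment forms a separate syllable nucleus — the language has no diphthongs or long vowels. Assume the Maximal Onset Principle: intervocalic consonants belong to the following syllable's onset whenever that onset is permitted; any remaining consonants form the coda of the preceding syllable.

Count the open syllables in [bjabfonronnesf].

0

Nuclei (vowels): a, o, o, e → 4 syllables.
V1 /a/ – V2 /o/: /bf/; trying suffixes from longest down, /f/ is the first permitted one, so coda /b/ | onset /f/.
V2 /o/ – V3 /o/: /nr/ splits as /n/ + /r/ (/r/ is the longest suffix that is a licit onset).
V3 /o/ – V4 /e/: /nn/ splits as /n/ + /n/ (/n/ is the longest suffix that is a licit onset).
Syllabification: bjab.fon.ron.nesf.
Classifying each syllable: /bjab/ (closed), /fon/ (closed), /ron/ (closed), /nesf/ (closed).
Open syllables: 0.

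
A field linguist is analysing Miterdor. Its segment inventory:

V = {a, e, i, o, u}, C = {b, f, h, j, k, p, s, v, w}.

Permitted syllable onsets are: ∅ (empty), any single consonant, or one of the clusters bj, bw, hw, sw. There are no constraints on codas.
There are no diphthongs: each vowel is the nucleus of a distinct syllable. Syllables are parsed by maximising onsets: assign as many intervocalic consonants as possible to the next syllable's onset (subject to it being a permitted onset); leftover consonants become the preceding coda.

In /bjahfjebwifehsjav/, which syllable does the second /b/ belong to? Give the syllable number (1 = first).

Nuclei (vowels): a, e, i, e, a → 5 syllables.
V1 /a/ – V2 /e/: cluster /hfj/ — the longest permitted-onset suffix is /j/; onset = /j/, preceding coda = /hf/.
V2 /e/ – V3 /i/: /bw/ — entire cluster is a permitted onset → onset /bw/, coda ∅.
V3 /i/ – V4 /e/: /f/ is a single consonant, so it becomes the next onset.
V4 /e/ – V5 /a/: cluster /hsj/ — the longest permitted-onset suffix is /j/; onset = /j/, preceding coda = /hs/.
Result: bjahf.je.bwi.fehs.jav.
The second /b/ is in the onset of syllable 3 (/bwi/).

3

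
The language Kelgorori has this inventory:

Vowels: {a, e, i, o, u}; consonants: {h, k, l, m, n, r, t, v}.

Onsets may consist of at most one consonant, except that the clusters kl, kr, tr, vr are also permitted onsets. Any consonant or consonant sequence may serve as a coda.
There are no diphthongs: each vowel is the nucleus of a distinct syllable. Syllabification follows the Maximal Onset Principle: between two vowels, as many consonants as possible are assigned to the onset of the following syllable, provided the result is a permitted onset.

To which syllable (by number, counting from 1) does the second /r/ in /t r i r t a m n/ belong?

The vowels are i, a — 2 nuclei, so 2 syllables.
Between /i/ (V1) and /a/ (V2): /rt/ splits as /r/ + /t/ (/t/ is the longest suffix that is a licit onset).
Result: trir.tamn.
The second /r/ is in the coda of syllable 1 (/trir/).

1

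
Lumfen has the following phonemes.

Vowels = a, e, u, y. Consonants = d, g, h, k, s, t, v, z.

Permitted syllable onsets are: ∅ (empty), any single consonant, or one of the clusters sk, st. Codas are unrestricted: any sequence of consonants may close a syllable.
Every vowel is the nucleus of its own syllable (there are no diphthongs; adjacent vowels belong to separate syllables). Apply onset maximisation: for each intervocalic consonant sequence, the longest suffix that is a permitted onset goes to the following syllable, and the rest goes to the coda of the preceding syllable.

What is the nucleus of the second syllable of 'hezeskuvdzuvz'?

Vowels present: e, e, u, u; each is a nucleus, giving 4 syllables.
The second nucleus (vowel 2 from the left) is /e/.

e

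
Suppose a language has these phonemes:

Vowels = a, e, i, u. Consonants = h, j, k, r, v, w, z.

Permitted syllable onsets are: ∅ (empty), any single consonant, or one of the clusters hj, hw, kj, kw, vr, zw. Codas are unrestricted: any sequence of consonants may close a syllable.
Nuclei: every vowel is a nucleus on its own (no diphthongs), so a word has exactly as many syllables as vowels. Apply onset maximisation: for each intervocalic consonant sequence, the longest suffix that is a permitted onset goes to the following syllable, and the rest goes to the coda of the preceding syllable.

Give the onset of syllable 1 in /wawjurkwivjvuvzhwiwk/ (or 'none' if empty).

w

Vowels present: a, u, i, u, i; each is a nucleus, giving 5 syllables.
V1 /a/ – V2 /u/: /wj/ splits as /w/ + /j/ (/j/ is the longest suffix that is a licit onset).
V2 /u/ – V3 /i/: /rkw/ splits as /r/ + /kw/ (/kw/ is the longest suffix that is a licit onset).
V3 /i/ – V4 /u/: cluster /vjv/ — the longest permitted-onset suffix is /v/; onset = /v/, preceding coda = /vj/.
V4 /u/ – V5 /i/: /vzhw/ splits as /vz/ + /hw/ (/hw/ is the longest suffix that is a licit onset).
Putting it together: waw.jur.kwivj.vuvz.hwiwk.
Syllable 1 is /waw/: onset /w/, nucleus /a/, coda /w/.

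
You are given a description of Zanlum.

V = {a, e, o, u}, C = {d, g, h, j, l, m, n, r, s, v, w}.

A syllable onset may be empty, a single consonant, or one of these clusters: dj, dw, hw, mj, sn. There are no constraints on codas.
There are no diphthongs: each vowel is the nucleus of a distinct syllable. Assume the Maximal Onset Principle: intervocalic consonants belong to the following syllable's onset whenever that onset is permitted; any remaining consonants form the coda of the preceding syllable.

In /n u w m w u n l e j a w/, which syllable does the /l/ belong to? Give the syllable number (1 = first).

Vowels present: u, u, e, a; each is a nucleus, giving 4 syllables.
V1 /u/ – V2 /u/: /wmw/ splits as /wm/ + /w/ (/w/ is the longest suffix that is a licit onset).
V2 /u/ – V3 /e/: /nl/ — longest licit onset from the right is /l/, leaving /n/ as coda.
V3 /e/ – V4 /a/: just /j/ — single C goes to the following onset.
Syllabification: nuwm.wun.le.jaw.
The /l/ is in the onset of syllable 3 (/le/).

3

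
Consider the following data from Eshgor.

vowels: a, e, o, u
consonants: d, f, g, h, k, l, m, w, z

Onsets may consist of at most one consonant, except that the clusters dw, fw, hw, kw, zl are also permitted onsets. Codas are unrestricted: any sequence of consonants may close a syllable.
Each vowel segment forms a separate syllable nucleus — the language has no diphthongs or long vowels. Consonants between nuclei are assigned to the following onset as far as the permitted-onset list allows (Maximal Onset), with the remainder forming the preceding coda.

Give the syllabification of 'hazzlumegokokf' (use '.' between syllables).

Nuclei (vowels): a, u, e, o, o → 5 syllables.
/a…u/ gap (V1→V2): /zzl/ splits as /z/ + /zl/ (/zl/ is the longest suffix that is a licit onset).
/u…e/ gap (V2→V3): /m/ is a single consonant, so it becomes the next onset.
/e…o/ gap (V3→V4): /g/ → onset of the next syllable (single consonants are always licit onsets).
/o…o/ gap (V4→V5): just /k/ — single C goes to the following onset.

haz.zlu.me.go.kokf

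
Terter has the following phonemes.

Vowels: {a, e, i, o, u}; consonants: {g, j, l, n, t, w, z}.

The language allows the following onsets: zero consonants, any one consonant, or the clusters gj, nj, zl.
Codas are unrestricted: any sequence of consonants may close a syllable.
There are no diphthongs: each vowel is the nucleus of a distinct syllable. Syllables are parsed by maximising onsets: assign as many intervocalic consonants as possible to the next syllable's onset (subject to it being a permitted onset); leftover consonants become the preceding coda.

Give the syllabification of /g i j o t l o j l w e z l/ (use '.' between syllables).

The vowels are i, o, o, e — 4 nuclei, so 4 syllables.
Between /i/ (V1) and /o/ (V2): /j/ is a single consonant, so it becomes the next onset.
Between /o/ (V2) and /o/ (V3): cluster /tl/ — the longest permitted-onset suffix is /l/; onset = /l/, preceding coda = /t/.
Between /o/ (V3) and /e/ (V4): cluster /jlw/ — the longest permitted-onset suffix is /w/; onset = /w/, preceding coda = /jl/.

gi.jot.lojl.wezl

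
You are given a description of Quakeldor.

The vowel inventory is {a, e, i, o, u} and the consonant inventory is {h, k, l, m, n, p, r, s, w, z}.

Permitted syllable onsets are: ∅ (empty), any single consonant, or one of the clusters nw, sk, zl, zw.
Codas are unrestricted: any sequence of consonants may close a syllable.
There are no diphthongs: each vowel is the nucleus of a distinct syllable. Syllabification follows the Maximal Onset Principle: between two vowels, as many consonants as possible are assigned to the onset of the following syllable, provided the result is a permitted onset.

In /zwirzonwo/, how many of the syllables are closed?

Nuclei (vowels): i, o, o → 3 syllables.
σ1/σ2 boundary: /rz/ — longest licit onset from the right is /z/, leaving /r/ as coda.
σ2/σ3 boundary: /nw/ — entire cluster is a permitted onset → onset /nw/, coda ∅.
So the parse is zwir.zo.nwo.
Classifying each syllable: /zwir/ (closed), /zo/ (open), /nwo/ (open).
Closed syllables: 1.

1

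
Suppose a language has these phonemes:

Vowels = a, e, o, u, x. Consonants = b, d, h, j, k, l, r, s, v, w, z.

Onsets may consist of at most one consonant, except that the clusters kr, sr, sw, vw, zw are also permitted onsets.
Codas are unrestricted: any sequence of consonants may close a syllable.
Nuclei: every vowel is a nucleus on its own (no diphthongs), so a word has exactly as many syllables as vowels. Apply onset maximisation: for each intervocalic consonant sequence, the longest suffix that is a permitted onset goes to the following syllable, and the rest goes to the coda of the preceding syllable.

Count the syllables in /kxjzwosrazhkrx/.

Vowels present: x, o, a, x; each is a nucleus, giving 4 syllables.

4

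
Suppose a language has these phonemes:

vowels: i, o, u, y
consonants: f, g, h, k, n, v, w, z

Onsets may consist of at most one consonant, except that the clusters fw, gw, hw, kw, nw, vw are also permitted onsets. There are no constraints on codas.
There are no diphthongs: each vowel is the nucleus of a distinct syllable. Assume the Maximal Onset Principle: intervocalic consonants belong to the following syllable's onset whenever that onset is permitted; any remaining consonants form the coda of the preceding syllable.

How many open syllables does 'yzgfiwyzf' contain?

1

Nuclei (vowels): y, i, y → 3 syllables.
σ1/σ2 boundary: /zgf/; trying suffixes from longest down, /f/ is the first permitted one, so coda /zg/ | onset /f/.
σ2/σ3 boundary: /w/ → onset of the next syllable (single consonants are always licit onsets).
Syllabification: yzg.fi.wyzf.
Classifying each syllable: /yzg/ (closed), /fi/ (open), /wyzf/ (closed).
Open syllables: 1.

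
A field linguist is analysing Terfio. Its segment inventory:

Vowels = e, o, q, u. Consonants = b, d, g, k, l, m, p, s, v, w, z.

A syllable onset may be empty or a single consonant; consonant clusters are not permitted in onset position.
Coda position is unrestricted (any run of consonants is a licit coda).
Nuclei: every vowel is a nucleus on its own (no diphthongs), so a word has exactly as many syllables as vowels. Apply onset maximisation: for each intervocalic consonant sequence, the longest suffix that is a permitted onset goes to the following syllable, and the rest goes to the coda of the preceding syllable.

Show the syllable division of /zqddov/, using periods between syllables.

Vowels present: q, o; each is a nucleus, giving 2 syllables.
Between /q/ (V1) and /o/ (V2): /dd/; trying suffixes from longest down, /d/ is the first permitted one, so coda /d/ | onset /d/.

zqd.dov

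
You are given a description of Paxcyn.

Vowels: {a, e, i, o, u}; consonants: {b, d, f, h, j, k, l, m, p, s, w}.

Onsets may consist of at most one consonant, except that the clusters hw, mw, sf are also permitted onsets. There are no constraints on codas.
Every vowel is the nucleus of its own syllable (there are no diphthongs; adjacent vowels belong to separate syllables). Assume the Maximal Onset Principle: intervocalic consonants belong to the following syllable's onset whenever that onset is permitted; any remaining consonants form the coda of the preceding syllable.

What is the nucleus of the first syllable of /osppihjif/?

Vowels present: o, i, i; each is a nucleus, giving 3 syllables.
The first nucleus (vowel 1 from the left) is /o/.

o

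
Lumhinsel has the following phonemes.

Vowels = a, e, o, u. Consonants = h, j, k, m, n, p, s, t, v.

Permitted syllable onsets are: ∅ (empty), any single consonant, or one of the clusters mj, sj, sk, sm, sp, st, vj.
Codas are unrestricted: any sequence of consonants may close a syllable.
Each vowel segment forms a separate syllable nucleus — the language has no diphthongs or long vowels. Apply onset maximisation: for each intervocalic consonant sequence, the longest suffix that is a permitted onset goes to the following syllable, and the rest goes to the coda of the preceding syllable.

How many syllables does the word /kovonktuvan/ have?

4

The vowels are o, o, u, a — 4 nuclei, so 4 syllables.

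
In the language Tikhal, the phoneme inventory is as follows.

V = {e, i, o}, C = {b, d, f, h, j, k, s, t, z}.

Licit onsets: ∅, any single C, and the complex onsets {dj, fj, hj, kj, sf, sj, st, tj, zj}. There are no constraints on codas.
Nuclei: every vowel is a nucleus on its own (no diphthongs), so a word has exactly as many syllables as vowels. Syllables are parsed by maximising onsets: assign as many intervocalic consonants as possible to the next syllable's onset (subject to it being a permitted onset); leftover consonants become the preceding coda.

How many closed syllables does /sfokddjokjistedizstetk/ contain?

3

Vowels present: o, o, i, e, i, e; each is a nucleus, giving 6 syllables.
Between /o/ (V1) and /o/ (V2): /kddj/; trying suffixes from longest down, /dj/ is the first permitted one, so coda /kd/ | onset /dj/.
Between /o/ (V2) and /i/ (V3): cluster /kj/ — /kj/ is itself a permitted onset, so the whole cluster goes right; preceding coda = ∅.
Between /i/ (V3) and /e/ (V4): /st/ is a licit onset in full, so it all attaches to the next syllable.
Between /e/ (V4) and /i/ (V5): /d/ → onset of the next syllable (single consonants are always licit onsets).
Between /i/ (V5) and /e/ (V6): /zst/; trying suffixes from longest down, /st/ is the first permitted one, so coda /z/ | onset /st/.
So the parse is sfokd.djo.kji.ste.diz.stetk.
Classifying each syllable: /sfokd/ (closed), /djo/ (open), /kji/ (open), /ste/ (open), /diz/ (closed), /stetk/ (closed).
Closed syllables: 3.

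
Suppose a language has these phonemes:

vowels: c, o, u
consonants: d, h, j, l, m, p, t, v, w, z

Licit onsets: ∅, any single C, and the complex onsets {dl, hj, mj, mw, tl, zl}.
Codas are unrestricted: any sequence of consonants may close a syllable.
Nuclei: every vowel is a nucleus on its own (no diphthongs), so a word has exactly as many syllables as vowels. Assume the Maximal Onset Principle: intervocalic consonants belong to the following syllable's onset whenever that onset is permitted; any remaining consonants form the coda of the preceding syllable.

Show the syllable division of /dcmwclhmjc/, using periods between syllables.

The vowels are c, c, c — 3 nuclei, so 3 syllables.
Between /c/ (V1) and /c/ (V2): cluster /mw/ — /mw/ is itself a permitted onset, so the whole cluster goes right; preceding coda = ∅.
Between /c/ (V2) and /c/ (V3): /lhmj/; trying suffixes from longest down, /mj/ is the first permitted one, so coda /lh/ | onset /mj/.

dc.mwclh.mjc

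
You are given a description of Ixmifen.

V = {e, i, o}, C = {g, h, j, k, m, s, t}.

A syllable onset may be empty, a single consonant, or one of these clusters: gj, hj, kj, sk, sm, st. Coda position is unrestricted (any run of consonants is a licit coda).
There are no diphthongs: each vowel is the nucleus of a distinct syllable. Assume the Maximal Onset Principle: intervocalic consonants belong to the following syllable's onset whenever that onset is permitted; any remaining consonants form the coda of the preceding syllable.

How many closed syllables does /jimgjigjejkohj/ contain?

The vowels are i, i, e, o — 4 nuclei, so 4 syllables.
σ1/σ2 boundary: /mgj/ — longest licit onset from the right is /gj/, leaving /m/ as coda.
σ2/σ3 boundary: /gj/ is a licit onset in full, so it all attaches to the next syllable.
σ3/σ4 boundary: /jk/; trying suffixes from longest down, /k/ is the first permitted one, so coda /j/ | onset /k/.
Syllabification: jim.gji.gjej.kohj.
Classifying each syllable: /jim/ (closed), /gji/ (open), /gjej/ (closed), /kohj/ (closed).
Closed syllables: 3.

3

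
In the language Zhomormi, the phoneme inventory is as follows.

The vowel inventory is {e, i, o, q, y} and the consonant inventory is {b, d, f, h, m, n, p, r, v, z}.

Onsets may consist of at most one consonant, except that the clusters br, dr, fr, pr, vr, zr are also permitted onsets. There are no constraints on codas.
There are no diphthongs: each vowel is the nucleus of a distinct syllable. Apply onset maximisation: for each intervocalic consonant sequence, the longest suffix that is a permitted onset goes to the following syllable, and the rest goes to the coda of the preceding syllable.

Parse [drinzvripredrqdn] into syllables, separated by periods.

drinz.vri.pre.drqdn

The vowels are i, i, e, q — 4 nuclei, so 4 syllables.
V1 /i/ – V2 /i/: /nzvr/; trying suffixes from longest down, /vr/ is the first permitted one, so coda /nz/ | onset /vr/.
V2 /i/ – V3 /e/: cluster /pr/ — /pr/ is itself a permitted onset, so the whole cluster goes right; preceding coda = ∅.
V3 /e/ – V4 /q/: cluster /dr/ — /dr/ is itself a permitted onset, so the whole cluster goes right; preceding coda = ∅.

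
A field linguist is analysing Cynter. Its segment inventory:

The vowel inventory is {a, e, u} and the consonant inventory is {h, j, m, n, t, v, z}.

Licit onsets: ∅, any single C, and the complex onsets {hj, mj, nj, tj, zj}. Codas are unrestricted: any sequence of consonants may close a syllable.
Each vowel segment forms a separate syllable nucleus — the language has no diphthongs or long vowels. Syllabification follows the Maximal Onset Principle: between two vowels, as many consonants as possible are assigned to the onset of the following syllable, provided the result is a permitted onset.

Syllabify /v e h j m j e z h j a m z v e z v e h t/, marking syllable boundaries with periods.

Nuclei (vowels): e, e, a, e, e → 5 syllables.
/e…e/ gap (V1→V2): cluster /hjmj/ — the longest permitted-onset suffix is /mj/; onset = /mj/, preceding coda = /hj/.
/e…a/ gap (V2→V3): /zhj/ splits as /z/ + /hj/ (/hj/ is the longest suffix that is a licit onset).
/a…e/ gap (V3→V4): /mzv/ splits as /mz/ + /v/ (/v/ is the longest suffix that is a licit onset).
/e…e/ gap (V4→V5): cluster /zv/ — the longest permitted-onset suffix is /v/; onset = /v/, preceding coda = /z/.

vehj.mjez.hjamz.vez.veht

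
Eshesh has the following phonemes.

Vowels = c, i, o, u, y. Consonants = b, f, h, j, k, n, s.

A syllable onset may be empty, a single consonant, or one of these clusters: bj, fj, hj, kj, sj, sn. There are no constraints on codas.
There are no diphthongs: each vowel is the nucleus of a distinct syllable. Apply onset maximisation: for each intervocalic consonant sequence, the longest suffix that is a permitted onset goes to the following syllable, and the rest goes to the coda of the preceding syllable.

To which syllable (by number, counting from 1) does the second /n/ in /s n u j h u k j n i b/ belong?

3

Vowels present: u, u, i; each is a nucleus, giving 3 syllables.
V1 /u/ – V2 /u/: /jh/ splits as /j/ + /h/ (/h/ is the longest suffix that is a licit onset).
V2 /u/ – V3 /i/: /kjn/ — longest licit onset from the right is /n/, leaving /kj/ as coda.
Result: snuj.hukj.nib.
The second /n/ is in the onset of syllable 3 (/nib/).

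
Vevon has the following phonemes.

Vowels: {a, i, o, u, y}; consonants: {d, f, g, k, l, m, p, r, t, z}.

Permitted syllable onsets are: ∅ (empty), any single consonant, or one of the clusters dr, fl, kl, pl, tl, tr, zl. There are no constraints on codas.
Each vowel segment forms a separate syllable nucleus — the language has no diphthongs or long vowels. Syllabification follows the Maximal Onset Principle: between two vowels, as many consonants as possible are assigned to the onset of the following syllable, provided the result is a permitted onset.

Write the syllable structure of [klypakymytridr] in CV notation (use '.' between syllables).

CCV.CV.CV.CV.CCVCC

The vowels are y, a, y, y, i — 5 nuclei, so 5 syllables.
σ1/σ2 boundary: /p/ is a single consonant, so it becomes the next onset.
σ2/σ3 boundary: /k/ is a single consonant, so it becomes the next onset.
σ3/σ4 boundary: /m/ → onset of the next syllable (single consonants are always licit onsets).
σ4/σ5 boundary: cluster /tr/ — /tr/ is itself a permitted onset, so the whole cluster goes right; preceding coda = ∅.
So the parse is kly.pa.ky.my.tridr.
Mapping each syllable to C/V: /kly/ → CCV, /pa/ → CV, /ky/ → CV, /my/ → CV, /tridr/ → CCVCC.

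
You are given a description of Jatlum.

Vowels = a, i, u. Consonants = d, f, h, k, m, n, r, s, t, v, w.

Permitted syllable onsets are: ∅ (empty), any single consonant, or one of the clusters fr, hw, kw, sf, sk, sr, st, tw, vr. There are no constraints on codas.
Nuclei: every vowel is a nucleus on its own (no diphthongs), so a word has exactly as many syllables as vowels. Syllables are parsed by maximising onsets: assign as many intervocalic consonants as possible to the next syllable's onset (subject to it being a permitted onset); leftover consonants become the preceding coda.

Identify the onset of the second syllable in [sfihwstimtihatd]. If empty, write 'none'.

st

The vowels are i, i, i, a — 4 nuclei, so 4 syllables.
σ1/σ2 boundary: /hwst/ — longest licit onset from the right is /st/, leaving /hw/ as coda.
σ2/σ3 boundary: /mt/ — longest licit onset from the right is /t/, leaving /m/ as coda.
σ3/σ4 boundary: just /h/ — single C goes to the following onset.
Syllabification: sfihw.stim.ti.hatd.
Syllable 2 is /stim/: onset /st/, nucleus /i/, coda /m/.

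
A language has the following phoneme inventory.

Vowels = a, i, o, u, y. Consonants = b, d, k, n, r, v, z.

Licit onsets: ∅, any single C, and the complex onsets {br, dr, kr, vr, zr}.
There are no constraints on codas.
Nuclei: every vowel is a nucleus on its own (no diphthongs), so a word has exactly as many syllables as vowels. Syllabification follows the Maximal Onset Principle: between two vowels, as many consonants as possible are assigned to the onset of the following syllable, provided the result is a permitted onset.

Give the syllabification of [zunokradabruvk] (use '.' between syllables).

Vowels present: u, o, a, a, u; each is a nucleus, giving 5 syllables.
σ1/σ2 boundary: just /n/ — single C goes to the following onset.
σ2/σ3 boundary: cluster /kr/ — /kr/ is itself a permitted onset, so the whole cluster goes right; preceding coda = ∅.
σ3/σ4 boundary: just /d/ — single C goes to the following onset.
σ4/σ5 boundary: /br/ is a licit onset in full, so it all attaches to the next syllable.

zu.no.kra.da.bruvk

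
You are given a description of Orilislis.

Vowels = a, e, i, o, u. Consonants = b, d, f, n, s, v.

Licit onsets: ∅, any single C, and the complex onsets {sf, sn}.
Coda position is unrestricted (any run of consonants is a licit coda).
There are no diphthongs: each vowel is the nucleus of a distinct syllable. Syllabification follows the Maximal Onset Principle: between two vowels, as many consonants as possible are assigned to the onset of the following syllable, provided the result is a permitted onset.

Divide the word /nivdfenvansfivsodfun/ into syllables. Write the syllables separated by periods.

Nuclei (vowels): i, e, a, i, o, u → 6 syllables.
Between /i/ (V1) and /e/ (V2): /vdf/; trying suffixes from longest down, /f/ is the first permitted one, so coda /vd/ | onset /f/.
Between /e/ (V2) and /a/ (V3): cluster /nv/ — the longest permitted-onset suffix is /v/; onset = /v/, preceding coda = /n/.
Between /a/ (V3) and /i/ (V4): /nsf/; trying suffixes from longest down, /sf/ is the first permitted one, so coda /n/ | onset /sf/.
Between /i/ (V4) and /o/ (V5): cluster /vs/ — the longest permitted-onset suffix is /s/; onset = /s/, preceding coda = /v/.
Between /o/ (V5) and /u/ (V6): cluster /df/ — the longest permitted-onset suffix is /f/; onset = /f/, preceding coda = /d/.

nivd.fen.van.sfiv.sod.fun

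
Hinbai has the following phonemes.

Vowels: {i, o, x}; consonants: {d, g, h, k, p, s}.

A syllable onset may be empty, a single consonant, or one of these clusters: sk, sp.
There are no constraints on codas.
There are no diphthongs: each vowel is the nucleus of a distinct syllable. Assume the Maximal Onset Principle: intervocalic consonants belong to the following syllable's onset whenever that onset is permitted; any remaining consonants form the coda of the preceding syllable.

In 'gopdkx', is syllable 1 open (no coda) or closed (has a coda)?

The vowels are o, x — 2 nuclei, so 2 syllables.
Between /o/ (V1) and /x/ (V2): cluster /pdk/ — the longest permitted-onset suffix is /k/; onset = /k/, preceding coda = /pd/.
So the parse is gopd.kx.
Syllable 1 is /gopd/ with coda /pd/, so it is closed.

closed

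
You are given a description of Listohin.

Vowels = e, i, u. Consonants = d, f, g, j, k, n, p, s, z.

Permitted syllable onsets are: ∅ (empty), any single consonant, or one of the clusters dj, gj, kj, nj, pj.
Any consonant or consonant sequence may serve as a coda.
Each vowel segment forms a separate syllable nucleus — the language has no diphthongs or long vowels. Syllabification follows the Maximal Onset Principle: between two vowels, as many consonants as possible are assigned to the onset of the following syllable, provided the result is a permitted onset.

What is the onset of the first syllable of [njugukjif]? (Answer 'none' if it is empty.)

The vowels are u, u, i — 3 nuclei, so 3 syllables.
σ1/σ2 boundary: /g/ → onset of the next syllable (single consonants are always licit onsets).
σ2/σ3 boundary: /kj/ is a licit onset in full, so it all attaches to the next syllable.
Syllabification: nju.gu.kjif.
Syllable 1 is /nju/: onset /nj/, nucleus /u/, coda ∅.

nj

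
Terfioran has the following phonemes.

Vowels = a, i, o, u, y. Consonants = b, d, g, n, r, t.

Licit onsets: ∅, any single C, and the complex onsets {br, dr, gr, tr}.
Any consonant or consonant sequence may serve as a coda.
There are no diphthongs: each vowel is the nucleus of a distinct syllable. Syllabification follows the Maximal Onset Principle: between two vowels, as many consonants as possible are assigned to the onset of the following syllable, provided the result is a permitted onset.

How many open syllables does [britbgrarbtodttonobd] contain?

1

Nuclei (vowels): i, a, o, o, o → 5 syllables.
V1 /i/ – V2 /a/: cluster /tbgr/ — the longest permitted-onset suffix is /gr/; onset = /gr/, preceding coda = /tb/.
V2 /a/ – V3 /o/: /rbt/; trying suffixes from longest down, /t/ is the first permitted one, so coda /rb/ | onset /t/.
V3 /o/ – V4 /o/: /dtt/; trying suffixes from longest down, /t/ is the first permitted one, so coda /dt/ | onset /t/.
V4 /o/ – V5 /o/: just /n/ — single C goes to the following onset.
Putting it together: britb.grarb.todt.to.nobd.
Classifying each syllable: /britb/ (closed), /grarb/ (closed), /todt/ (closed), /to/ (open), /nobd/ (closed).
Open syllables: 1.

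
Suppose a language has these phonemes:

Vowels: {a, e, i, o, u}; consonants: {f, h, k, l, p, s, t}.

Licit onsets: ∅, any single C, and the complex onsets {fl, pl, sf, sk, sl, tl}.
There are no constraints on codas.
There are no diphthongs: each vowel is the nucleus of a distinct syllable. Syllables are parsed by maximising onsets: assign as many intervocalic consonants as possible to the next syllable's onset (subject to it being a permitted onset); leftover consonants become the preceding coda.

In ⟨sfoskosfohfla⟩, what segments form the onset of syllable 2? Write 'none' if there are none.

sk

Nuclei (vowels): o, o, o, a → 4 syllables.
V1 /o/ – V2 /o/: cluster /sk/ — /sk/ is itself a permitted onset, so the whole cluster goes right; preceding coda = ∅.
V2 /o/ – V3 /o/: /sf/ is a licit onset in full, so it all attaches to the next syllable.
V3 /o/ – V4 /a/: /hfl/; trying suffixes from longest down, /fl/ is the first permitted one, so coda /h/ | onset /fl/.
So the parse is sfo.sko.sfoh.fla.
Syllable 2 is /sko/: onset /sk/, nucleus /o/, coda ∅.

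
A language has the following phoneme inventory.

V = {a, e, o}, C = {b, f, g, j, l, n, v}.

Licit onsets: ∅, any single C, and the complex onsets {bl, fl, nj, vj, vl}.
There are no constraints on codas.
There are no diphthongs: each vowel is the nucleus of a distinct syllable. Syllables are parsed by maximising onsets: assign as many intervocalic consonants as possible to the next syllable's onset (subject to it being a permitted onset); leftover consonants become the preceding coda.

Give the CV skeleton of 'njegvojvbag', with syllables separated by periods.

Nuclei (vowels): e, o, a → 3 syllables.
/e…o/ gap (V1→V2): cluster /gv/ — the longest permitted-onset suffix is /v/; onset = /v/, preceding coda = /g/.
/o…a/ gap (V2→V3): /jvb/ — longest licit onset from the right is /b/, leaving /jv/ as coda.
Putting it together: njeg.vojv.bag.
Mapping each syllable to C/V: /njeg/ → CCVC, /vojv/ → CVCC, /bag/ → CVC.

CCVC.CVCC.CVC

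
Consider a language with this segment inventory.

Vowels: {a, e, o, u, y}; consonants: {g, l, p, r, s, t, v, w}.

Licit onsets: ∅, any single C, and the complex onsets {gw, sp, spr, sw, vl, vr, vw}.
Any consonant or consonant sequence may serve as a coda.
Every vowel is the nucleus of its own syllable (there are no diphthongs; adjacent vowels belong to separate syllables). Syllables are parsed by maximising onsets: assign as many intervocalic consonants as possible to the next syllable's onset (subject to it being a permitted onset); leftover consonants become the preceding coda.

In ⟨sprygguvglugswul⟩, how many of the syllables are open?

0

Nuclei (vowels): y, u, u, u → 4 syllables.
V1 /y/ – V2 /u/: cluster /gg/ — the longest permitted-onset suffix is /g/; onset = /g/, preceding coda = /g/.
V2 /u/ – V3 /u/: cluster /vgl/ — the longest permitted-onset suffix is /l/; onset = /l/, preceding coda = /vg/.
V3 /u/ – V4 /u/: cluster /gsw/ — the longest permitted-onset suffix is /sw/; onset = /sw/, preceding coda = /g/.
Putting it together: spryg.guvg.lug.swul.
Classifying each syllable: /spryg/ (closed), /guvg/ (closed), /lug/ (closed), /swul/ (closed).
Open syllables: 0.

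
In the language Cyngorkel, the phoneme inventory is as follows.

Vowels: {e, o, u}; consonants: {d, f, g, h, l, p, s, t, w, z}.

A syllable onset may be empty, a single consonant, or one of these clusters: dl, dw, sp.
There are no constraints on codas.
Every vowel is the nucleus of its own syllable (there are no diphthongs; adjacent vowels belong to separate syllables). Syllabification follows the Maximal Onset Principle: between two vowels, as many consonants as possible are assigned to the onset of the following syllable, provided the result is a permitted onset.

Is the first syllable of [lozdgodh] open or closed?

closed

The vowels are o, o — 2 nuclei, so 2 syllables.
σ1/σ2 boundary: /zdg/ — longest licit onset from the right is /g/, leaving /zd/ as coda.
Syllabification: lozd.godh.
Syllable 1 is /lozd/ with coda /zd/, so it is closed.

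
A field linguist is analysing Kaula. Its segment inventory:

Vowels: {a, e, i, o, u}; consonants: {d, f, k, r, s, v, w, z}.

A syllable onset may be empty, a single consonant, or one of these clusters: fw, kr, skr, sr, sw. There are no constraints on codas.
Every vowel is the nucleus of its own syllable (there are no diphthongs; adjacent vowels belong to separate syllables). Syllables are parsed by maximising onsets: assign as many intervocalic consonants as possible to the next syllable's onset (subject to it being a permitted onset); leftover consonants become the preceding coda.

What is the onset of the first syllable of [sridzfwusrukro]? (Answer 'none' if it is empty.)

Vowels present: i, u, u, o; each is a nucleus, giving 4 syllables.
V1 /i/ – V2 /u/: /dzfw/ — longest licit onset from the right is /fw/, leaving /dz/ as coda.
V2 /u/ – V3 /u/: cluster /sr/ — /sr/ is itself a permitted onset, so the whole cluster goes right; preceding coda = ∅.
V3 /u/ – V4 /o/: cluster /kr/ — /kr/ is itself a permitted onset, so the whole cluster goes right; preceding coda = ∅.
Result: sridz.fwu.sru.kro.
Syllable 1 is /sridz/: onset /sr/, nucleus /i/, coda /dz/.

sr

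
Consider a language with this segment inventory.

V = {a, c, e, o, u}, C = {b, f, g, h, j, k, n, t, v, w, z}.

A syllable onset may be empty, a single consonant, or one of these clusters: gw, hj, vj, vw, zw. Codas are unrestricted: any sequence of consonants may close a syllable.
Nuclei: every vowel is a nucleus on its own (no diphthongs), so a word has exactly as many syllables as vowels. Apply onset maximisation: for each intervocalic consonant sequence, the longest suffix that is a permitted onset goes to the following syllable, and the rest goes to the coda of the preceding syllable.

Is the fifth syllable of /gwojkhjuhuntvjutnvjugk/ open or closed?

closed

Nuclei (vowels): o, u, u, u, u → 5 syllables.
Between /o/ (V1) and /u/ (V2): /jkhj/ — longest licit onset from the right is /hj/, leaving /jk/ as coda.
Between /u/ (V2) and /u/ (V3): /h/ is a single consonant, so it becomes the next onset.
Between /u/ (V3) and /u/ (V4): /ntvj/ — longest licit onset from the right is /vj/, leaving /nt/ as coda.
Between /u/ (V4) and /u/ (V5): /tnvj/; trying suffixes from longest down, /vj/ is the first permitted one, so coda /tn/ | onset /vj/.
Syllabification: gwojk.hju.hunt.vjutn.vjugk.
Syllable 5 is /vjugk/ with coda /gk/, so it is closed.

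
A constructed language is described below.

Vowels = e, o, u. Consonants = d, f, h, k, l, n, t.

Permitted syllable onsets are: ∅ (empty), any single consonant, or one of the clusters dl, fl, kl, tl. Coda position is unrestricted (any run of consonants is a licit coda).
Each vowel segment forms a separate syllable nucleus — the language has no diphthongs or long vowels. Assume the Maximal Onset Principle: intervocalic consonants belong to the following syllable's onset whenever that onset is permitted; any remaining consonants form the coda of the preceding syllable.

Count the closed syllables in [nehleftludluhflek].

4

The vowels are e, e, u, u, e — 5 nuclei, so 5 syllables.
V1 /e/ – V2 /e/: cluster /hl/ — the longest permitted-onset suffix is /l/; onset = /l/, preceding coda = /h/.
V2 /e/ – V3 /u/: cluster /ftl/ — the longest permitted-onset suffix is /tl/; onset = /tl/, preceding coda = /f/.
V3 /u/ – V4 /u/: /dl/ is a licit onset in full, so it all attaches to the next syllable.
V4 /u/ – V5 /e/: /hfl/; trying suffixes from longest down, /fl/ is the first permitted one, so coda /h/ | onset /fl/.
Syllabification: neh.lef.tlu.dluh.flek.
Classifying each syllable: /neh/ (closed), /lef/ (closed), /tlu/ (open), /dluh/ (closed), /flek/ (closed).
Closed syllables: 4.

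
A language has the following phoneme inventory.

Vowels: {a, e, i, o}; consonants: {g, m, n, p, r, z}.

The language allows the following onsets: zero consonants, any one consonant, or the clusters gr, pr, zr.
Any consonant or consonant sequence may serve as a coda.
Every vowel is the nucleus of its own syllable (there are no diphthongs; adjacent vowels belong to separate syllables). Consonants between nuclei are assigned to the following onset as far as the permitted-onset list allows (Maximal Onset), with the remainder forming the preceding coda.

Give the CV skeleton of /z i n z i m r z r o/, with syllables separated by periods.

CVC.CVCC.CCV

The vowels are i, i, o — 3 nuclei, so 3 syllables.
Between /i/ (V1) and /i/ (V2): /nz/ splits as /n/ + /z/ (/z/ is the longest suffix that is a licit onset).
Between /i/ (V2) and /o/ (V3): /mrzr/; trying suffixes from longest down, /zr/ is the first permitted one, so coda /mr/ | onset /zr/.
Syllabification: zin.zimr.zro.
Mapping each syllable to C/V: /zin/ → CVC, /zimr/ → CVCC, /zro/ → CCV.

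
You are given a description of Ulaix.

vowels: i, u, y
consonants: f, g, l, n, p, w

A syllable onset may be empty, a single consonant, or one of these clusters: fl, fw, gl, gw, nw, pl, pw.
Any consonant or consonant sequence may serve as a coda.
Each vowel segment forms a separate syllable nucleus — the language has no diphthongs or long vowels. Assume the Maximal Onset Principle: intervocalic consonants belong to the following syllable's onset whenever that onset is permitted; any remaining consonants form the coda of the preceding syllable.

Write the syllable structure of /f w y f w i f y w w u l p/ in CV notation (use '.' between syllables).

CCV.CCV.CVC.CVCC

Nuclei (vowels): y, i, y, u → 4 syllables.
/y…i/ gap (V1→V2): /fw/ — entire cluster is a permitted onset → onset /fw/, coda ∅.
/i…y/ gap (V2→V3): /f/ → onset of the next syllable (single consonants are always licit onsets).
/y…u/ gap (V3→V4): /ww/; trying suffixes from longest down, /w/ is the first permitted one, so coda /w/ | onset /w/.
Putting it together: fwy.fwi.fyw.wulp.
Mapping each syllable to C/V: /fwy/ → CCV, /fwi/ → CCV, /fyw/ → CVC, /wulp/ → CVCC.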